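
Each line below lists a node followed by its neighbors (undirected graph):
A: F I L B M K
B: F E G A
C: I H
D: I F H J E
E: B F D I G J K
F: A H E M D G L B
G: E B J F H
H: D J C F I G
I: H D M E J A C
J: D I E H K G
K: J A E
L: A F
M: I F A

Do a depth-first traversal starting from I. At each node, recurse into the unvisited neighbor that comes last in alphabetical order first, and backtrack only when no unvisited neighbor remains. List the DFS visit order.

Visit I
I → M
M → F
F → L
L → A
A → K
K → J
J → H
H → G
G → E
E → D
E → B
H → C

I, M, F, L, A, K, J, H, G, E, D, B, C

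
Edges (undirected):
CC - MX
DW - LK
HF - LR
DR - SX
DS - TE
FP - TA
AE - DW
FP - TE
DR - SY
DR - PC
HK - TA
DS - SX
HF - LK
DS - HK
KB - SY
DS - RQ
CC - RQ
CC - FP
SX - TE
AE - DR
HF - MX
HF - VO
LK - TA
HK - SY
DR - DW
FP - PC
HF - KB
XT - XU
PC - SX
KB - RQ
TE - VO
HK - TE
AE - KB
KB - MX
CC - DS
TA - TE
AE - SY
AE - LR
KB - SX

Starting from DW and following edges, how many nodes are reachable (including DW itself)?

BFS from DW visits: DW, AE, DR, LK, KB, LR, SY, PC, SX, HF, TA, MX, RQ, HK, FP, DS, TE, VO, CC
Reachable nodes: 19 of 21 total.

19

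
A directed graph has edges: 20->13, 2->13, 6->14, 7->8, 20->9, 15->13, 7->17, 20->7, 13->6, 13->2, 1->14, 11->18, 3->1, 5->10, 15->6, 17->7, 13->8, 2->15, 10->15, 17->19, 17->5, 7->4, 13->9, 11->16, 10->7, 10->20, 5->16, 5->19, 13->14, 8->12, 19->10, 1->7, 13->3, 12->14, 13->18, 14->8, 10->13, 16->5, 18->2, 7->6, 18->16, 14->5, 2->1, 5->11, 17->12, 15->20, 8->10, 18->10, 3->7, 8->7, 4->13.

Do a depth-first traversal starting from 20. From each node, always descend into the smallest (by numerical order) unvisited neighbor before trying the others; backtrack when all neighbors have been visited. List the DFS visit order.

20 → 7 → 4 → 13 → 2 → 1 → 14 → 5 → 10 → 15 → 6 → 11 → 16 → 18 → 19 → 8 → 12 → 3 → 9 → 17

Visit 20
20 → 7
7 → 4
4 → 13
13 → 2
2 → 1
1 → 14
14 → 5
5 → 10
10 → 15
15 → 6
5 → 11
11 → 16
11 → 18
5 → 19
14 → 8
8 → 12
13 → 3
13 → 9
7 → 17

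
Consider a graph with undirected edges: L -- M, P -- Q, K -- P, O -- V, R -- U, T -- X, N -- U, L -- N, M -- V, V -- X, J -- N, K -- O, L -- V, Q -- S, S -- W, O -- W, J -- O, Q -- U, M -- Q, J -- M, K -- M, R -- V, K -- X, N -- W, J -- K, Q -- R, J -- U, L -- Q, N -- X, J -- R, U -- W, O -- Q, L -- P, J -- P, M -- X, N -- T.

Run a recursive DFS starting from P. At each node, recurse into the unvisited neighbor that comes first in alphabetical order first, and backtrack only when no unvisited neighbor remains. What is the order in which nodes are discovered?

Visit P
P → J
J → K
K → M
M → L
L → N
N → T
T → X
X → V
V → O
O → Q
Q → R
R → U
U → W
W → S

P J K M L N T X V O Q R U W S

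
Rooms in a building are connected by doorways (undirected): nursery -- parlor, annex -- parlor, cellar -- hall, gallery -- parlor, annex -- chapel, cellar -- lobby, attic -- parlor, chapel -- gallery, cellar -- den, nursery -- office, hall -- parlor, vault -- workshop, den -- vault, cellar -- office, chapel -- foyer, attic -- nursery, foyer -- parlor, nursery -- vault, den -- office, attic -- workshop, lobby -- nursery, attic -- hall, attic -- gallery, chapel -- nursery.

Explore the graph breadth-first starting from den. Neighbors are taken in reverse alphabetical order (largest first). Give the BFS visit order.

den, vault, office, cellar, workshop, nursery, lobby, hall, attic, parlor, chapel, gallery, foyer, annex

Visit den; enqueue vault, office, cellar → queue [vault, office, cellar]
Visit vault; enqueue workshop, nursery → queue [office, cellar, workshop, nursery]
Visit office → queue [cellar, workshop, nursery]
Visit cellar; enqueue lobby, hall → queue [workshop, nursery, lobby, hall]
Visit workshop; enqueue attic → queue [nursery, lobby, hall, attic]
Visit nursery; enqueue parlor, chapel → queue [lobby, hall, attic, parlor, chapel]
Visit lobby → queue [hall, attic, parlor, chapel]
Visit hall → queue [attic, parlor, chapel]
Visit attic; enqueue gallery → queue [parlor, chapel, gallery]
Visit parlor; enqueue foyer, annex → queue [chapel, gallery, foyer, annex]
Visit chapel → queue [gallery, foyer, annex]
Visit gallery → queue [foyer, annex]
Visit foyer → queue [annex]
Visit annex → queue []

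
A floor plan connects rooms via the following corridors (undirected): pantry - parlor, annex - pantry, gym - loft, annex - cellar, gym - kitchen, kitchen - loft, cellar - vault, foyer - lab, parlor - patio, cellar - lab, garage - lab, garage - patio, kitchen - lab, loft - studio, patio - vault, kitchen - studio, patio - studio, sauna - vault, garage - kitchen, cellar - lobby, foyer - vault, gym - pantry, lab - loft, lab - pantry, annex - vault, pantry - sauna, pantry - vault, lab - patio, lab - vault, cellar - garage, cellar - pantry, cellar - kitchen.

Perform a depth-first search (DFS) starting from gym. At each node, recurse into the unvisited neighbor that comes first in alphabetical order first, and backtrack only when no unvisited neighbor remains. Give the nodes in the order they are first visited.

gym, kitchen, cellar, annex, pantry, lab, foyer, vault, patio, garage, parlor, studio, loft, sauna, lobby

Visit gym
gym → kitchen
kitchen → cellar
cellar → annex
annex → pantry
pantry → lab
lab → foyer
foyer → vault
vault → patio
patio → garage
patio → parlor
patio → studio
studio → loft
vault → sauna
cellar → lobby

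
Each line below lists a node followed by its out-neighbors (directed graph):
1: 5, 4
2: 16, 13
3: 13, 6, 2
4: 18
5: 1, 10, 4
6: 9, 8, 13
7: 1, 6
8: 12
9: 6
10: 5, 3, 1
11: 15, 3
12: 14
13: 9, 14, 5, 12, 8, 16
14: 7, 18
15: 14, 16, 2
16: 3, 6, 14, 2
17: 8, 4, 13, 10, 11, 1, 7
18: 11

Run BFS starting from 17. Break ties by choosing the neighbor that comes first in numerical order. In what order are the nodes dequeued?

Visit 17; enqueue 1, 4, 7, 8, 10, 11, 13 → queue [1, 4, 7, 8, 10, 11, 13]
Visit 1; enqueue 5 → queue [4, 7, 8, 10, 11, 13, 5]
Visit 4; enqueue 18 → queue [7, 8, 10, 11, 13, 5, 18]
Visit 7; enqueue 6 → queue [8, 10, 11, 13, 5, 18, 6]
Visit 8; enqueue 12 → queue [10, 11, 13, 5, 18, 6, 12]
Visit 10; enqueue 3 → queue [11, 13, 5, 18, 6, 12, 3]
Visit 11; enqueue 15 → queue [13, 5, 18, 6, 12, 3, 15]
Visit 13; enqueue 9, 14, 16 → queue [5, 18, 6, 12, 3, 15, 9, 14, 16]
Visit 5 → queue [18, 6, 12, 3, 15, 9, 14, 16]
Visit 18 → queue [6, 12, 3, 15, 9, 14, 16]
Visit 6 → queue [12, 3, 15, 9, 14, 16]
Visit 12 → queue [3, 15, 9, 14, 16]
Visit 3; enqueue 2 → queue [15, 9, 14, 16, 2]
Visit 15 → queue [9, 14, 16, 2]
Visit 9 → queue [14, 16, 2]
Visit 14 → queue [16, 2]
Visit 16 → queue [2]
Visit 2 → queue []

17, 1, 4, 7, 8, 10, 11, 13, 5, 18, 6, 12, 3, 15, 9, 14, 16, 2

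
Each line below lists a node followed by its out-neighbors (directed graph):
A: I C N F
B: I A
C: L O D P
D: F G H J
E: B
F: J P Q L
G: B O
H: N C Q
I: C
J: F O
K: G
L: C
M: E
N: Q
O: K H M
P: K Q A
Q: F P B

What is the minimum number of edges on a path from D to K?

Level 0: D
Level 1: F, G, H, J
Level 2: B, C, L, N, O, P, Q
Level 3: A, I, K, M
Level 4: E
K first appears at level 3.

3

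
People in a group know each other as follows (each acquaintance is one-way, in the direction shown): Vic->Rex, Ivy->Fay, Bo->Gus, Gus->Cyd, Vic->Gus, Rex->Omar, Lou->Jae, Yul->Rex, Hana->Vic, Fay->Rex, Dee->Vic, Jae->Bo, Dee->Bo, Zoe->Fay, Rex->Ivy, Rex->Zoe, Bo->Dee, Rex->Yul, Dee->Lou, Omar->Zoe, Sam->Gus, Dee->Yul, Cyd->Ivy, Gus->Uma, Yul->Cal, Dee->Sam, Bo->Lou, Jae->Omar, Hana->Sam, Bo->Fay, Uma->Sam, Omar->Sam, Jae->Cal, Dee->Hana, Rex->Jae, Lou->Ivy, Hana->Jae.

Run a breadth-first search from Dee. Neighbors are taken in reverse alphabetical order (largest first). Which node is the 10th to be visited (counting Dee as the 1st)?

Visit Dee; enqueue Yul, Vic, Sam, Lou, Hana, Bo → queue [Yul, Vic, Sam, Lou, Hana, Bo]
Visit Yul; enqueue Rex, Cal → queue [Vic, Sam, Lou, Hana, Bo, Rex, Cal]
Visit Vic; enqueue Gus → queue [Sam, Lou, Hana, Bo, Rex, Cal, Gus]
Visit Sam → queue [Lou, Hana, Bo, Rex, Cal, Gus]
Visit Lou; enqueue Jae, Ivy → queue [Hana, Bo, Rex, Cal, Gus, Jae, Ivy]
Visit Hana → queue [Bo, Rex, Cal, Gus, Jae, Ivy]
Visit Bo; enqueue Fay → queue [Rex, Cal, Gus, Jae, Ivy, Fay]
Visit Rex; enqueue Zoe, Omar → queue [Cal, Gus, Jae, Ivy, Fay, Zoe, Omar]
Visit Cal → queue [Gus, Jae, Ivy, Fay, Zoe, Omar]
Visit Gus; enqueue Uma, Cyd → queue [Jae, Ivy, Fay, Zoe, Omar, Uma, Cyd]
Visit Jae → queue [Ivy, Fay, Zoe, Omar, Uma, Cyd]
Visit Ivy → queue [Fay, Zoe, Omar, Uma, Cyd]
Visit Fay → queue [Zoe, Omar, Uma, Cyd]
Visit Zoe → queue [Omar, Uma, Cyd]
Visit Omar → queue [Uma, Cyd]
Visit Uma → queue [Cyd]
Visit Cyd → queue []

Visit order: Dee, Yul, Vic, Sam, Lou, Hana, Bo, Rex, Cal, Gus, Jae, Ivy, Fay, Zoe, Omar, Uma, Cyd

Gus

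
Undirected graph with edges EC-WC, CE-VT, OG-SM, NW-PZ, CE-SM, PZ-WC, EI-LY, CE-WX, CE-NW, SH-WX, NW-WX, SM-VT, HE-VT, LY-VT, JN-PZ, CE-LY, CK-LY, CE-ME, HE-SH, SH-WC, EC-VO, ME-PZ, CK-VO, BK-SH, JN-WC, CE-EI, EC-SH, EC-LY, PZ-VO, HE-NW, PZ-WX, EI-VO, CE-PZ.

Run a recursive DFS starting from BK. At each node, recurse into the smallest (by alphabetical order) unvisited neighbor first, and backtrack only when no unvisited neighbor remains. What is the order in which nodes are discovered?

BK -> SH -> EC -> LY -> CE -> EI -> VO -> CK -> PZ -> JN -> WC -> ME -> NW -> HE -> VT -> SM -> OG -> WX

Visit BK
BK → SH
SH → EC
EC → LY
LY → CE
CE → EI
EI → VO
VO → CK
VO → PZ
PZ → JN
JN → WC
PZ → ME
PZ → NW
NW → HE
HE → VT
VT → SM
SM → OG
NW → WX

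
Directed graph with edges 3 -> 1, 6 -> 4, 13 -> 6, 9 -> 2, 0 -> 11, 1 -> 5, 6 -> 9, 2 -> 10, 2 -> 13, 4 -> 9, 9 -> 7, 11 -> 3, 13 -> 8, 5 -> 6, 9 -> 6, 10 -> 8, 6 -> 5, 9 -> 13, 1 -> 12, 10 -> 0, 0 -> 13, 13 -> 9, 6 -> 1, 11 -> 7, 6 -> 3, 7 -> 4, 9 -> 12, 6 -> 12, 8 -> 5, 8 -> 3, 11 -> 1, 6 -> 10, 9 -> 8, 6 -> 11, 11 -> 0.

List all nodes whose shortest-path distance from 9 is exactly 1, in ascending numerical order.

2, 6, 7, 8, 12, 13

Level 0: 9
Level 1: 2, 6, 7, 8, 12, 13
Level 2: 1, 3, 4, 5, 10, 11
Level 3: 0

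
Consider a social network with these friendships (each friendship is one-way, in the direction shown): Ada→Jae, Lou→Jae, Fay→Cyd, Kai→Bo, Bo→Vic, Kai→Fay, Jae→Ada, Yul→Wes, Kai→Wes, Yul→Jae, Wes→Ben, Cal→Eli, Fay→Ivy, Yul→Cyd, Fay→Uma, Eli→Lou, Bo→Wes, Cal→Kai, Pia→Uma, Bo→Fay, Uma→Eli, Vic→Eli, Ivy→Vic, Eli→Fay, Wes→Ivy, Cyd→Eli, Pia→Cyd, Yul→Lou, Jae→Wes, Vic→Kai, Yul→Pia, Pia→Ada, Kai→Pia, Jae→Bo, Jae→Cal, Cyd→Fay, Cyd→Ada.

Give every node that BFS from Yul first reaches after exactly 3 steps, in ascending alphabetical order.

Kai, Vic

Level 0: Yul
Level 1: Cyd, Jae, Lou, Pia, Wes
Level 2: Ada, Ben, Bo, Cal, Eli, Fay, Ivy, Uma
Level 3: Kai, Vic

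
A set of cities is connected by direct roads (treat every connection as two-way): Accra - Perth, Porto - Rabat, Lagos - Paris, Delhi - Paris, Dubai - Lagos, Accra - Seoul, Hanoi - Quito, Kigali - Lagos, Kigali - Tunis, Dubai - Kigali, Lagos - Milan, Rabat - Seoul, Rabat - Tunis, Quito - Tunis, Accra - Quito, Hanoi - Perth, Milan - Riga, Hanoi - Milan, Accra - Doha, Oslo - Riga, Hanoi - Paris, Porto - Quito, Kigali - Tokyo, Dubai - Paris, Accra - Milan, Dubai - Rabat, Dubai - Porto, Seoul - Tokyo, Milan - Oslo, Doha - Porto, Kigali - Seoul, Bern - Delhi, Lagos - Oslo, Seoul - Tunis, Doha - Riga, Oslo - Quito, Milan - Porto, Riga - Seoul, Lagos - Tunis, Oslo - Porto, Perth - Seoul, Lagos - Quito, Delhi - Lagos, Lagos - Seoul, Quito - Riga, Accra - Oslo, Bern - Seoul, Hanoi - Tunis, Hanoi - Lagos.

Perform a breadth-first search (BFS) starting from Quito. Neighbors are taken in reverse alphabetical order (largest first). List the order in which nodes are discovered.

Quito, Tunis, Riga, Porto, Oslo, Lagos, Hanoi, Accra, Seoul, Rabat, Kigali, Milan, Doha, Dubai, Paris, Delhi, Perth, Tokyo, Bern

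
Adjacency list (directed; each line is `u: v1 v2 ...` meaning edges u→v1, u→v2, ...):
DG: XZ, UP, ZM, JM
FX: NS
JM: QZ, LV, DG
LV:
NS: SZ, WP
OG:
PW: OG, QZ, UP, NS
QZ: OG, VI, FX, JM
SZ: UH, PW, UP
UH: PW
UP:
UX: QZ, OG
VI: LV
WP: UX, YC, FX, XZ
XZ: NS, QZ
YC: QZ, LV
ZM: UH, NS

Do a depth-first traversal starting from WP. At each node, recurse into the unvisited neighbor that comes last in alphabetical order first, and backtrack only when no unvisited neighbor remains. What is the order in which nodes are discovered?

WP → YC → QZ → VI → LV → OG → JM → DG → ZM → UH → PW → UP → NS → SZ → XZ → FX → UX

Visit WP
WP → YC
YC → QZ
QZ → VI
VI → LV
QZ → OG
QZ → JM
JM → DG
DG → ZM
ZM → UH
UH → PW
PW → UP
PW → NS
NS → SZ
DG → XZ
QZ → FX
WP → UX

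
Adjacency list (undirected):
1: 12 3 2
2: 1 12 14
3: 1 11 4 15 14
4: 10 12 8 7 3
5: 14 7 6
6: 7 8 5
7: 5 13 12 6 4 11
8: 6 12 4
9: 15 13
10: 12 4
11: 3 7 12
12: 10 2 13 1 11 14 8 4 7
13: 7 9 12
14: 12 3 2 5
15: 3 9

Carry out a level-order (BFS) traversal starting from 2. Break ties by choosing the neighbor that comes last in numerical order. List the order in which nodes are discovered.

Visit 2; enqueue 14, 12, 1 → queue [14, 12, 1]
Visit 14; enqueue 5, 3 → queue [12, 1, 5, 3]
Visit 12; enqueue 13, 11, 10, 8, 7, 4 → queue [1, 5, 3, 13, 11, 10, 8, 7, 4]
Visit 1 → queue [5, 3, 13, 11, 10, 8, 7, 4]
Visit 5; enqueue 6 → queue [3, 13, 11, 10, 8, 7, 4, 6]
Visit 3; enqueue 15 → queue [13, 11, 10, 8, 7, 4, 6, 15]
Visit 13; enqueue 9 → queue [11, 10, 8, 7, 4, 6, 15, 9]
Visit 11 → queue [10, 8, 7, 4, 6, 15, 9]
Visit 10 → queue [8, 7, 4, 6, 15, 9]
Visit 8 → queue [7, 4, 6, 15, 9]
Visit 7 → queue [4, 6, 15, 9]
Visit 4 → queue [6, 15, 9]
Visit 6 → queue [15, 9]
Visit 15 → queue [9]
Visit 9 → queue []

2 → 14 → 12 → 1 → 5 → 3 → 13 → 11 → 10 → 8 → 7 → 4 → 6 → 15 → 9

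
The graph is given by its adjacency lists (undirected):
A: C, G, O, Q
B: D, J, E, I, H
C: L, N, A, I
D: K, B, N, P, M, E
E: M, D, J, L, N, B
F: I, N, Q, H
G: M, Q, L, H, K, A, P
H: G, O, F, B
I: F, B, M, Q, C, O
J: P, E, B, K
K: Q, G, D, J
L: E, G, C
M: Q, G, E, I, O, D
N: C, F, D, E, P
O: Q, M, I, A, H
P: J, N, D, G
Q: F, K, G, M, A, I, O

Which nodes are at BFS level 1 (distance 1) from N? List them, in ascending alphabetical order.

C, D, E, F, P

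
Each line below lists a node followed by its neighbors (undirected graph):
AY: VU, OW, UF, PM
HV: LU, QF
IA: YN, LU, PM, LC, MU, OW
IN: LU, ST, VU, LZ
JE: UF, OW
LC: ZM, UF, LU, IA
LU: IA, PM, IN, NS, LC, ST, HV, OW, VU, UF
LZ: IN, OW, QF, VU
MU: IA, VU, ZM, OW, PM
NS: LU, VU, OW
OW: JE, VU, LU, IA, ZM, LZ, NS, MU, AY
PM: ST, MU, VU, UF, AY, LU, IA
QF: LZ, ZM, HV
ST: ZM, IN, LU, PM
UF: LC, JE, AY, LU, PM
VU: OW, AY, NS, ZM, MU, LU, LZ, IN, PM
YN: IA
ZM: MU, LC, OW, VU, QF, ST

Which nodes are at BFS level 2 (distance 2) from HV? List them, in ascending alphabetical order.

Level 0: HV
Level 1: LU, QF
Level 2: IA, IN, LC, LZ, NS, OW, PM, ST, UF, VU, ZM
Level 3: AY, JE, MU, YN

IA, IN, LC, LZ, NS, OW, PM, ST, UF, VU, ZM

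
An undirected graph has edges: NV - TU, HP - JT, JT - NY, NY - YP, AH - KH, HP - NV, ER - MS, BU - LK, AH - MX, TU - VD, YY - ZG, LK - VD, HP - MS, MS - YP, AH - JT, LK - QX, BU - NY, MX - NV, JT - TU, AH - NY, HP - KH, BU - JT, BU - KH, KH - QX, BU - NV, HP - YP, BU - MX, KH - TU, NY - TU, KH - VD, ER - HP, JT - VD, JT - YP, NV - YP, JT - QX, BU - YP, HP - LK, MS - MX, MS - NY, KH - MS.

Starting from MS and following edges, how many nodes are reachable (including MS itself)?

BFS from MS visits: MS, ER, HP, KH, MX, NY, YP, JT, LK, NV, AH, BU, QX, TU, VD
Reachable nodes: 15 of 17 total.

15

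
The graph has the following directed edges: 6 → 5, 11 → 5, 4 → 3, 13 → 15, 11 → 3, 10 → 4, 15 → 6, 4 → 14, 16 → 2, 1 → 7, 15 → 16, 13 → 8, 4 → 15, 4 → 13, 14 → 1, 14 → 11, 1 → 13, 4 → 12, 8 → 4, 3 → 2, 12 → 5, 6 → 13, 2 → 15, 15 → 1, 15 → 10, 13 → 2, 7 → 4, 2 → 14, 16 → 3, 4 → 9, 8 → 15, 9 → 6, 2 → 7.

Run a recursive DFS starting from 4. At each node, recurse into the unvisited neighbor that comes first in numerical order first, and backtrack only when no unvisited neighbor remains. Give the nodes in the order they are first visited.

Visit 4
4 → 3
3 → 2
2 → 7
2 → 14
14 → 1
1 → 13
13 → 8
8 → 15
15 → 6
6 → 5
15 → 10
15 → 16
14 → 11
4 → 9
4 → 12

4 3 2 7 14 1 13 8 15 6 5 10 16 11 9 12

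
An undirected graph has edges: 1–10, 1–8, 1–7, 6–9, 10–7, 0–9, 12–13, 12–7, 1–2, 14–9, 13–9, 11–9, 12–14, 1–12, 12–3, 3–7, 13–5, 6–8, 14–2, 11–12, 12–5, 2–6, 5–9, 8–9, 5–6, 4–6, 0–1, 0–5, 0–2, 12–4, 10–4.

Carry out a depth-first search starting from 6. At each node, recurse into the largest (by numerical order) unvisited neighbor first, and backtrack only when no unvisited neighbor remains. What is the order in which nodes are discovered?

6 9 14 12 13 5 0 2 1 10 7 3 4 8 11

Visit 6
6 → 9
9 → 14
14 → 12
12 → 13
13 → 5
5 → 0
0 → 2
2 → 1
1 → 10
10 → 7
7 → 3
10 → 4
1 → 8
12 → 11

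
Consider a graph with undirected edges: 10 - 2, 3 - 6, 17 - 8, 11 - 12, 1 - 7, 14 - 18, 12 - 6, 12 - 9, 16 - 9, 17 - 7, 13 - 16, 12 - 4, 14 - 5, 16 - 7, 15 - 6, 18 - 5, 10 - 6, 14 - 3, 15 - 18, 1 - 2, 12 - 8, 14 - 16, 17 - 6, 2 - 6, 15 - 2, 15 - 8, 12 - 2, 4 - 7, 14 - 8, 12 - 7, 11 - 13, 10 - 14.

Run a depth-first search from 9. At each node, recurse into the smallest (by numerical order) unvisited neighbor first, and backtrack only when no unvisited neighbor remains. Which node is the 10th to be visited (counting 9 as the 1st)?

14

Visit 9
9 → 12
12 → 2
2 → 1
1 → 7
7 → 4
7 → 16
16 → 13
13 → 11
16 → 14
14 → 3
3 → 6
6 → 10
6 → 15
15 → 8
8 → 17
15 → 18
18 → 5

Visit order: 9, 12, 2, 1, 7, 4, 16, 13, 11, 14, 3, 6, 10, 15, 8, 17, 18, 5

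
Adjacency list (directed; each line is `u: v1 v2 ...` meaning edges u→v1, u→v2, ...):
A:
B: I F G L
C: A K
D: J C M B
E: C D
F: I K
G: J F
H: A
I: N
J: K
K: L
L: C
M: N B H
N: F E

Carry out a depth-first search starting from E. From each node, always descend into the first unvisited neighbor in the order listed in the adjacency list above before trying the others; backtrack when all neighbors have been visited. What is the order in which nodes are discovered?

Visit E
E → C
C → A
C → K
K → L
E → D
D → J
D → M
M → N
N → F
F → I
M → B
B → G
M → H

E C A K L D J M N F I B G H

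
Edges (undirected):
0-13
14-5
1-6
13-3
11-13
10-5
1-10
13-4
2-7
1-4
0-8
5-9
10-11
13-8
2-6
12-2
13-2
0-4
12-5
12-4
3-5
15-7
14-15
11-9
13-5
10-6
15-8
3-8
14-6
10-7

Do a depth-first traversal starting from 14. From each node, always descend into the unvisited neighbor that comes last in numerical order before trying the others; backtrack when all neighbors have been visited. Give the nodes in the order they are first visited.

Visit 14
14 → 15
15 → 8
8 → 13
13 → 11
11 → 10
10 → 7
7 → 2
2 → 12
12 → 5
5 → 9
5 → 3
12 → 4
4 → 1
1 → 6
4 → 0

14, 15, 8, 13, 11, 10, 7, 2, 12, 5, 9, 3, 4, 1, 6, 0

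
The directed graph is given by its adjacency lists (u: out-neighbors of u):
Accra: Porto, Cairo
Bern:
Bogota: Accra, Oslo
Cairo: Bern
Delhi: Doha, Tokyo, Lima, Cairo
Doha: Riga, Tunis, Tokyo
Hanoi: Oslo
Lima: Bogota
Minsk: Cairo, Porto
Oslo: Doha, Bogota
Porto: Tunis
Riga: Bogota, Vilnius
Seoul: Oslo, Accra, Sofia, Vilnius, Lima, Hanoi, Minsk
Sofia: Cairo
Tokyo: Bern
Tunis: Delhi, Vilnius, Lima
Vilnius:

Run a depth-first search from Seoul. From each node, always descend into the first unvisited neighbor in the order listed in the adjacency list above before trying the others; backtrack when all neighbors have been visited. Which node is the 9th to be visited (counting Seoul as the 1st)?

Delhi

Visit Seoul
Seoul → Oslo
Oslo → Doha
Doha → Riga
Riga → Bogota
Bogota → Accra
Accra → Porto
Porto → Tunis
Tunis → Delhi
Delhi → Tokyo
Tokyo → Bern
Delhi → Lima
Delhi → Cairo
Tunis → Vilnius
Seoul → Sofia
Seoul → Hanoi
Seoul → Minsk

Visit order: Seoul, Oslo, Doha, Riga, Bogota, Accra, Porto, Tunis, Delhi, Tokyo, Bern, Lima, Cairo, Vilnius, Sofia, Hanoi, Minsk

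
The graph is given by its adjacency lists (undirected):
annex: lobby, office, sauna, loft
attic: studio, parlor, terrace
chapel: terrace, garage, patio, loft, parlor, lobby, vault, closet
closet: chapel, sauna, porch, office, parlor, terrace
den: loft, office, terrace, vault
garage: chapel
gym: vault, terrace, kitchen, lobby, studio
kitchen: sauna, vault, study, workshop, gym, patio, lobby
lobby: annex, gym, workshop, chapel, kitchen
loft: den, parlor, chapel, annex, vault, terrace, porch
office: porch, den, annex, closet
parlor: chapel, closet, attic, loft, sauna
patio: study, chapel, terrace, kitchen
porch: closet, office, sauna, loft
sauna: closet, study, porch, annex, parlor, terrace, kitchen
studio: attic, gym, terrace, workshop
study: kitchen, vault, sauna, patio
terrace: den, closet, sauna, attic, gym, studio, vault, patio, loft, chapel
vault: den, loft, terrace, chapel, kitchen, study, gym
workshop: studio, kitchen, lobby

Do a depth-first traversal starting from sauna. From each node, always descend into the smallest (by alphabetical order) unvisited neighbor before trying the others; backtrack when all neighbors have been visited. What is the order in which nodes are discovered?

Visit sauna
sauna → annex
annex → lobby
lobby → chapel
chapel → closet
closet → office
office → den
den → loft
loft → parlor
parlor → attic
attic → studio
studio → gym
gym → kitchen
kitchen → patio
patio → study
study → vault
vault → terrace
kitchen → workshop
loft → porch
chapel → garage

sauna, annex, lobby, chapel, closet, office, den, loft, parlor, attic, studio, gym, kitchen, patio, study, vault, terrace, workshop, porch, garage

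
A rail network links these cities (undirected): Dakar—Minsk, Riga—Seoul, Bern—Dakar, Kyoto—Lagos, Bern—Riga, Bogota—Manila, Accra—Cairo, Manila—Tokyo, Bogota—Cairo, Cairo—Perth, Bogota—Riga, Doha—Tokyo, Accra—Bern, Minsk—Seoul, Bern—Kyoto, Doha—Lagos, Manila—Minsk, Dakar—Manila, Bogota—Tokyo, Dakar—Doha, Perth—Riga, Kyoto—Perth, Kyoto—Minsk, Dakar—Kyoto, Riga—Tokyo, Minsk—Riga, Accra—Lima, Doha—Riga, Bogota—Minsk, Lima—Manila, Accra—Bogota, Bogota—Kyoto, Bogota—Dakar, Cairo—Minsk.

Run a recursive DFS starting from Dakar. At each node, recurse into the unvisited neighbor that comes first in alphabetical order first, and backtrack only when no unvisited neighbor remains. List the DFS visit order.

Dakar Bern Accra Bogota Cairo Minsk Kyoto Lagos Doha Riga Perth Seoul Tokyo Manila Lima

Visit Dakar
Dakar → Bern
Bern → Accra
Accra → Bogota
Bogota → Cairo
Cairo → Minsk
Minsk → Kyoto
Kyoto → Lagos
Lagos → Doha
Doha → Riga
Riga → Perth
Riga → Seoul
Riga → Tokyo
Tokyo → Manila
Manila → Lima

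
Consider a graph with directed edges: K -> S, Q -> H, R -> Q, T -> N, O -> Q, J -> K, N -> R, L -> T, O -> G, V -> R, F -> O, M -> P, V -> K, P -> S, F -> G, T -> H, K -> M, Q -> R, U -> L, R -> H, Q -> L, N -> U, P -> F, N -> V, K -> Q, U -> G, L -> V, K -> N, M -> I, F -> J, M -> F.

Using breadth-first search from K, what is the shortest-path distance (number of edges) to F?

Level 0: K
Level 1: M, N, Q, S
Level 2: F, H, I, L, P, R, U, V
Level 3: G, J, O, T
F first appears at level 2.

2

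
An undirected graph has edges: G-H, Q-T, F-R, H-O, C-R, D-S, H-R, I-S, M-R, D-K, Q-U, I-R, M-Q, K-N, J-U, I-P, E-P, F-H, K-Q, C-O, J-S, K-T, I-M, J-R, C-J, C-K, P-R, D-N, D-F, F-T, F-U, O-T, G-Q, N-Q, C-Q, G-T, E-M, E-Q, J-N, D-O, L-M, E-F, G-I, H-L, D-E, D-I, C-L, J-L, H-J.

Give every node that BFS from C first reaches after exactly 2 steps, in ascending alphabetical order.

Level 0: C
Level 1: J, K, L, O, Q, R
Level 2: D, E, F, G, H, I, M, N, P, S, T, U

D, E, F, G, H, I, M, N, P, S, T, U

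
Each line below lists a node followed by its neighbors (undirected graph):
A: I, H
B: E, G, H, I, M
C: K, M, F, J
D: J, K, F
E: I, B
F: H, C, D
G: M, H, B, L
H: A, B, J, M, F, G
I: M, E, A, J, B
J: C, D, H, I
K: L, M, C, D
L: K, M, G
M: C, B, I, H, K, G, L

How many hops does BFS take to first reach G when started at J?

2

Level 0: J
Level 1: C, D, H, I
Level 2: A, B, E, F, G, K, M
Level 3: L
G first appears at level 2.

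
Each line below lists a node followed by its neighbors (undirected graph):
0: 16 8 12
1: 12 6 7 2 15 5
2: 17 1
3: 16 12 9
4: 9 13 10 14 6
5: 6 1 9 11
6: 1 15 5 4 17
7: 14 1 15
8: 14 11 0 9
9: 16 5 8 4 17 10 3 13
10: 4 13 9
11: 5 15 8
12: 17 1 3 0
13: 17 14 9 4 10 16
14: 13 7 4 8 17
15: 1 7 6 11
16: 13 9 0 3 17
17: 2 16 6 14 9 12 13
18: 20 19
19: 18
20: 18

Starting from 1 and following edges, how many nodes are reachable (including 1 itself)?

18

BFS from 1 visits: 1, 12, 6, 7, 2, 15, 5, 17, 3, 0, 4, 14, 11, 9, 16, 13, 8, 10
Reachable nodes: 18 of 21 total.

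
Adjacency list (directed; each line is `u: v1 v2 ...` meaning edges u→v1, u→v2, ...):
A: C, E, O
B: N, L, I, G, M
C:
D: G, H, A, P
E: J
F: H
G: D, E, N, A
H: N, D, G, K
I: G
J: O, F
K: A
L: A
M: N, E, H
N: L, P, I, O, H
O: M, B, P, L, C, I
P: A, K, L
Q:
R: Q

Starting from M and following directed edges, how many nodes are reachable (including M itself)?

BFS from M visits: M, N, E, H, L, P, I, O, J, D, G, K, A, B, C, F
Reachable nodes: 16 of 18 total.

16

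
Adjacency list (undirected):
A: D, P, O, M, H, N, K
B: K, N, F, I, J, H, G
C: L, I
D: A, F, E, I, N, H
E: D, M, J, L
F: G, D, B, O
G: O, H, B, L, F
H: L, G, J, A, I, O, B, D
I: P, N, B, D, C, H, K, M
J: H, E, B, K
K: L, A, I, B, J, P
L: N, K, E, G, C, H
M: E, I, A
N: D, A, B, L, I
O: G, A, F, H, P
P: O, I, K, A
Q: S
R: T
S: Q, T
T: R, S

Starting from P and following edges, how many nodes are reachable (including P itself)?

BFS from P visits: P, A, I, K, O, D, H, M, N, B, C, J, L, F, G, E
Reachable nodes: 16 of 20 total.

16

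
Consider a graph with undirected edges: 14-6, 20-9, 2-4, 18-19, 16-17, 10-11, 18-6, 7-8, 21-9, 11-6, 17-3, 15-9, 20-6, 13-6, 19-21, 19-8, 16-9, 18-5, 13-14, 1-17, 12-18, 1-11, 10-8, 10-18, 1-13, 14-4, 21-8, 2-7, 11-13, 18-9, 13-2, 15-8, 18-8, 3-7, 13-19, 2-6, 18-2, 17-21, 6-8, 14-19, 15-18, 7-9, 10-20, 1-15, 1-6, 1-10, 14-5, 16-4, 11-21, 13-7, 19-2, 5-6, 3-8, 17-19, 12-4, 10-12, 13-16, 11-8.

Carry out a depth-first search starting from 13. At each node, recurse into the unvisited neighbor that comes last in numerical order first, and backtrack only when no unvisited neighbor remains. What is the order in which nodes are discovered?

Visit 13
13 → 19
19 → 21
21 → 17
17 → 16
16 → 9
9 → 20
20 → 10
10 → 18
18 → 15
15 → 8
8 → 11
11 → 6
6 → 14
14 → 5
14 → 4
4 → 12
4 → 2
2 → 7
7 → 3
6 → 1

13, 19, 21, 17, 16, 9, 20, 10, 18, 15, 8, 11, 6, 14, 5, 4, 12, 2, 7, 3, 1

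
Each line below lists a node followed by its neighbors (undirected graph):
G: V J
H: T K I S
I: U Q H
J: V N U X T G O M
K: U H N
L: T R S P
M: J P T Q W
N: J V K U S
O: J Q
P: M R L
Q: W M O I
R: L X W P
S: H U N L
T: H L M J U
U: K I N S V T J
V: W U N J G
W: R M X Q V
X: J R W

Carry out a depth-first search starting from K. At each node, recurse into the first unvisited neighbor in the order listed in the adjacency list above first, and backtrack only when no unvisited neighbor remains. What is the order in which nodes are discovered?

Visit K
K → U
U → I
I → Q
Q → W
W → R
R → L
L → T
T → H
H → S
S → N
N → J
J → V
V → G
J → X
J → O
J → M
M → P

K, U, I, Q, W, R, L, T, H, S, N, J, V, G, X, O, M, P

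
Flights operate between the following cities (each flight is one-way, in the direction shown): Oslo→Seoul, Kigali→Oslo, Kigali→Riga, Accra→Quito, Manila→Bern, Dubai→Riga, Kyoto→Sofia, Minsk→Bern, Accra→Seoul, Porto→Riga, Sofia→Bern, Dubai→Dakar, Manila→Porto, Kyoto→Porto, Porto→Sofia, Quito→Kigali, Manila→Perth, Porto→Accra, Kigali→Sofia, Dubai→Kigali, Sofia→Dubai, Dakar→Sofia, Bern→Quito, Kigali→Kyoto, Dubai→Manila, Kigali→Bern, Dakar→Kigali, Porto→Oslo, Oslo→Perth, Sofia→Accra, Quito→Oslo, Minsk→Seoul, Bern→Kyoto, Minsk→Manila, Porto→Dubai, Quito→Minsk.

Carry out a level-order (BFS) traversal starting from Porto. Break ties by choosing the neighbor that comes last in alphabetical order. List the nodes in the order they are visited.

Visit Porto; enqueue Sofia, Riga, Oslo, Dubai, Accra → queue [Sofia, Riga, Oslo, Dubai, Accra]
Visit Sofia; enqueue Bern → queue [Riga, Oslo, Dubai, Accra, Bern]
Visit Riga → queue [Oslo, Dubai, Accra, Bern]
Visit Oslo; enqueue Seoul, Perth → queue [Dubai, Accra, Bern, Seoul, Perth]
Visit Dubai; enqueue Manila, Kigali, Dakar → queue [Accra, Bern, Seoul, Perth, Manila, Kigali, Dakar]
Visit Accra; enqueue Quito → queue [Bern, Seoul, Perth, Manila, Kigali, Dakar, Quito]
Visit Bern; enqueue Kyoto → queue [Seoul, Perth, Manila, Kigali, Dakar, Quito, Kyoto]
Visit Seoul → queue [Perth, Manila, Kigali, Dakar, Quito, Kyoto]
Visit Perth → queue [Manila, Kigali, Dakar, Quito, Kyoto]
Visit Manila → queue [Kigali, Dakar, Quito, Kyoto]
Visit Kigali → queue [Dakar, Quito, Kyoto]
Visit Dakar → queue [Quito, Kyoto]
Visit Quito; enqueue Minsk → queue [Kyoto, Minsk]
Visit Kyoto → queue [Minsk]
Visit Minsk → queue []

Porto Sofia Riga Oslo Dubai Accra Bern Seoul Perth Manila Kigali Dakar Quito Kyoto Minsk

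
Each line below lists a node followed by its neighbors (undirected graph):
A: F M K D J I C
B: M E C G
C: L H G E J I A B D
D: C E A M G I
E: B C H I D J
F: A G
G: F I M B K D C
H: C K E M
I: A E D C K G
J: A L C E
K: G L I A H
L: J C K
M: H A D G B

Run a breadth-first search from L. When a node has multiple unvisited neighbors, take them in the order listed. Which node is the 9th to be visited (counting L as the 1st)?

Visit L; enqueue J, C, K → queue [J, C, K]
Visit J; enqueue A, E → queue [C, K, A, E]
Visit C; enqueue H, G, I, B, D → queue [K, A, E, H, G, I, B, D]
Visit K → queue [A, E, H, G, I, B, D]
Visit A; enqueue F, M → queue [E, H, G, I, B, D, F, M]
Visit E → queue [H, G, I, B, D, F, M]
Visit H → queue [G, I, B, D, F, M]
Visit G → queue [I, B, D, F, M]
Visit I → queue [B, D, F, M]
Visit B → queue [D, F, M]
Visit D → queue [F, M]
Visit F → queue [M]
Visit M → queue []

Visit order: L, J, C, K, A, E, H, G, I, B, D, F, M

I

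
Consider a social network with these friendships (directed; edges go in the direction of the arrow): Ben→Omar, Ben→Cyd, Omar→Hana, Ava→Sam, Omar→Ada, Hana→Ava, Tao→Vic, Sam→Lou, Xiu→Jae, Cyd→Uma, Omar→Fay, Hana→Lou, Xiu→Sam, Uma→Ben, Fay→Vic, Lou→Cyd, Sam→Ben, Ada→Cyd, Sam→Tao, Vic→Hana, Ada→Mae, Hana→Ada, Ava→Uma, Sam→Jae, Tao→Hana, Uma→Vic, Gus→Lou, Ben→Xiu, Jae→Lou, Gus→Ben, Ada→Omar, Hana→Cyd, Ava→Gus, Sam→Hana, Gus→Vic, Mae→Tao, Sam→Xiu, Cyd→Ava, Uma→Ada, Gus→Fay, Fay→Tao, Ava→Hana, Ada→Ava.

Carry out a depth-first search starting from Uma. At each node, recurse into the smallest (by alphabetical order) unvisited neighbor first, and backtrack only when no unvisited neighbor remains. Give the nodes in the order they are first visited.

Visit Uma
Uma → Ada
Ada → Ava
Ava → Gus
Gus → Ben
Ben → Cyd
Ben → Omar
Omar → Fay
Fay → Tao
Tao → Hana
Hana → Lou
Tao → Vic
Ben → Xiu
Xiu → Jae
Xiu → Sam
Ada → Mae

Uma, Ada, Ava, Gus, Ben, Cyd, Omar, Fay, Tao, Hana, Lou, Vic, Xiu, Jae, Sam, Mae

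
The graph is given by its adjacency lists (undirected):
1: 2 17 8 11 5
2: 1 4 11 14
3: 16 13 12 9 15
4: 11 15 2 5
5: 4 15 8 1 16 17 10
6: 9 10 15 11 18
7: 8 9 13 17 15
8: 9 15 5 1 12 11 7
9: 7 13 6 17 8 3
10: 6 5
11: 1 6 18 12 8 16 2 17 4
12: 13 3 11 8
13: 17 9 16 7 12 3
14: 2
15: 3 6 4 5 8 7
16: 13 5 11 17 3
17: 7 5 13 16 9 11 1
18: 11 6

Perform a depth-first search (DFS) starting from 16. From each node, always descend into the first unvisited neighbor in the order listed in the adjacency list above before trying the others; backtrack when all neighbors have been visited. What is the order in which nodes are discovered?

16, 13, 17, 7, 8, 9, 6, 10, 5, 4, 11, 1, 2, 14, 18, 12, 3, 15

Visit 16
16 → 13
13 → 17
17 → 7
7 → 8
8 → 9
9 → 6
6 → 10
10 → 5
5 → 4
4 → 11
11 → 1
1 → 2
2 → 14
11 → 18
11 → 12
12 → 3
3 → 15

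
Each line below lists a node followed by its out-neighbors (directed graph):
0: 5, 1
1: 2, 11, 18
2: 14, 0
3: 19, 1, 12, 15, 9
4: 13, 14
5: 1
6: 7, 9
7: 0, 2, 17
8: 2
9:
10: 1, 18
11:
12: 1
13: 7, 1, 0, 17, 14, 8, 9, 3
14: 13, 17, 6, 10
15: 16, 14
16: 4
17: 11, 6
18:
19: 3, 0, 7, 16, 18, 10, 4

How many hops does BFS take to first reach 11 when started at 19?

3

Level 0: 19
Level 1: 0, 3, 4, 7, 10, 16, 18
Level 2: 1, 2, 5, 9, 12, 13, 14, 15, 17
Level 3: 6, 8, 11
11 first appears at level 3.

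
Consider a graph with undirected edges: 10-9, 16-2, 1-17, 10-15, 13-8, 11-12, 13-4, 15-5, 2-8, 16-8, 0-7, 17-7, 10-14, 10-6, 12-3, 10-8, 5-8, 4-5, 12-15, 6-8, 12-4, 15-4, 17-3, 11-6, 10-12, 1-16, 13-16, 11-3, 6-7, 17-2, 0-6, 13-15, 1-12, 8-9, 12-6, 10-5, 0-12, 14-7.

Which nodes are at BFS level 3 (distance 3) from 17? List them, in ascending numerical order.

4, 5, 9, 10, 13, 15

Level 0: 17
Level 1: 1, 2, 3, 7
Level 2: 0, 6, 8, 11, 12, 14, 16
Level 3: 4, 5, 9, 10, 13, 15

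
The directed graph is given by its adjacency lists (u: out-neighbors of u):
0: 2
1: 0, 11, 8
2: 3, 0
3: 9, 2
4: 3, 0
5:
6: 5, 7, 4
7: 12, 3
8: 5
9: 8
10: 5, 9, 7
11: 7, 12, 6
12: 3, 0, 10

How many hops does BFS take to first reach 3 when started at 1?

Level 0: 1
Level 1: 0, 8, 11
Level 2: 2, 5, 6, 7, 12
Level 3: 3, 4, 10
Level 4: 9
3 first appears at level 3.

3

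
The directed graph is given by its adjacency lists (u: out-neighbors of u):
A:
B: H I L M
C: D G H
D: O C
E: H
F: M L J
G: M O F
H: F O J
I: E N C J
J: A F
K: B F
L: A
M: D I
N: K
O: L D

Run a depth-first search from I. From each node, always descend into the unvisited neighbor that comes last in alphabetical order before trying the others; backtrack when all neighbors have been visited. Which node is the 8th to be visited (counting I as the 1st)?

Visit I
I → N
N → K
K → F
F → M
M → D
D → O
O → L
L → A
D → C
C → H
H → J
C → G
K → B
I → E

Visit order: I, N, K, F, M, D, O, L, A, C, H, J, G, B, E

L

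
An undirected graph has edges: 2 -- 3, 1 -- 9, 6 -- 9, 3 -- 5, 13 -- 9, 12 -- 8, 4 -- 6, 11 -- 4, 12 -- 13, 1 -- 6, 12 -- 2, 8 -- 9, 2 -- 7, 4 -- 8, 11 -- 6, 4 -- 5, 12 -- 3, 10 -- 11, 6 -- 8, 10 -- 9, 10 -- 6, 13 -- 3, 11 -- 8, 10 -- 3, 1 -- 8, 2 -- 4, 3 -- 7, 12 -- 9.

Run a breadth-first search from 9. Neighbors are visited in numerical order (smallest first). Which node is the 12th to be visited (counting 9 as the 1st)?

5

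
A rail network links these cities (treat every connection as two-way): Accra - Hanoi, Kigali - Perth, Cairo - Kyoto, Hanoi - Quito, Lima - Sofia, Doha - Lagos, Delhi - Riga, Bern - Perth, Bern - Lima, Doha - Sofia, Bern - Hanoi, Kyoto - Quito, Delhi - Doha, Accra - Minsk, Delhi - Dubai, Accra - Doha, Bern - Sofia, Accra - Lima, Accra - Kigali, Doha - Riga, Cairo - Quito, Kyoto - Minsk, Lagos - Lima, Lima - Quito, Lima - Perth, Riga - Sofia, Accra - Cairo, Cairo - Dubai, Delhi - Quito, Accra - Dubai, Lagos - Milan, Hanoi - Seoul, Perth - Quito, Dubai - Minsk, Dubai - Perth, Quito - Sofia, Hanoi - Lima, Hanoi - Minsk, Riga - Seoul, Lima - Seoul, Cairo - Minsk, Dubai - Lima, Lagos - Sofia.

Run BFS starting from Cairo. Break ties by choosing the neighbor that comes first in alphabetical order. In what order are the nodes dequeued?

Cairo, Accra, Dubai, Kyoto, Minsk, Quito, Doha, Hanoi, Kigali, Lima, Delhi, Perth, Sofia, Lagos, Riga, Bern, Seoul, Milan

Visit Cairo; enqueue Accra, Dubai, Kyoto, Minsk, Quito → queue [Accra, Dubai, Kyoto, Minsk, Quito]
Visit Accra; enqueue Doha, Hanoi, Kigali, Lima → queue [Dubai, Kyoto, Minsk, Quito, Doha, Hanoi, Kigali, Lima]
Visit Dubai; enqueue Delhi, Perth → queue [Kyoto, Minsk, Quito, Doha, Hanoi, Kigali, Lima, Delhi, Perth]
Visit Kyoto → queue [Minsk, Quito, Doha, Hanoi, Kigali, Lima, Delhi, Perth]
Visit Minsk → queue [Quito, Doha, Hanoi, Kigali, Lima, Delhi, Perth]
Visit Quito; enqueue Sofia → queue [Doha, Hanoi, Kigali, Lima, Delhi, Perth, Sofia]
Visit Doha; enqueue Lagos, Riga → queue [Hanoi, Kigali, Lima, Delhi, Perth, Sofia, Lagos, Riga]
Visit Hanoi; enqueue Bern, Seoul → queue [Kigali, Lima, Delhi, Perth, Sofia, Lagos, Riga, Bern, Seoul]
Visit Kigali → queue [Lima, Delhi, Perth, Sofia, Lagos, Riga, Bern, Seoul]
Visit Lima → queue [Delhi, Perth, Sofia, Lagos, Riga, Bern, Seoul]
Visit Delhi → queue [Perth, Sofia, Lagos, Riga, Bern, Seoul]
Visit Perth → queue [Sofia, Lagos, Riga, Bern, Seoul]
Visit Sofia → queue [Lagos, Riga, Bern, Seoul]
Visit Lagos; enqueue Milan → queue [Riga, Bern, Seoul, Milan]
Visit Riga → queue [Bern, Seoul, Milan]
Visit Bern → queue [Seoul, Milan]
Visit Seoul → queue [Milan]
Visit Milan → queue []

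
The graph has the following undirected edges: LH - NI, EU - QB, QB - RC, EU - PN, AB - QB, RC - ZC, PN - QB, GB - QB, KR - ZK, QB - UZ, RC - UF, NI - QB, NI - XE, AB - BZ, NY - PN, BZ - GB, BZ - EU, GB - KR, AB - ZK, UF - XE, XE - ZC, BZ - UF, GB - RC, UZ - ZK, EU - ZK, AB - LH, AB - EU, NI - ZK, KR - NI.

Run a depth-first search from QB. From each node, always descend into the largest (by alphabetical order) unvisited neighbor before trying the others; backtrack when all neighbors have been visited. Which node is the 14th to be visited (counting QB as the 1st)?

Visit QB
QB → UZ
UZ → ZK
ZK → NI
NI → XE
XE → ZC
ZC → RC
RC → UF
UF → BZ
BZ → GB
GB → KR
BZ → EU
EU → PN
PN → NY
EU → AB
AB → LH

Visit order: QB, UZ, ZK, NI, XE, ZC, RC, UF, BZ, GB, KR, EU, PN, NY, AB, LH

NY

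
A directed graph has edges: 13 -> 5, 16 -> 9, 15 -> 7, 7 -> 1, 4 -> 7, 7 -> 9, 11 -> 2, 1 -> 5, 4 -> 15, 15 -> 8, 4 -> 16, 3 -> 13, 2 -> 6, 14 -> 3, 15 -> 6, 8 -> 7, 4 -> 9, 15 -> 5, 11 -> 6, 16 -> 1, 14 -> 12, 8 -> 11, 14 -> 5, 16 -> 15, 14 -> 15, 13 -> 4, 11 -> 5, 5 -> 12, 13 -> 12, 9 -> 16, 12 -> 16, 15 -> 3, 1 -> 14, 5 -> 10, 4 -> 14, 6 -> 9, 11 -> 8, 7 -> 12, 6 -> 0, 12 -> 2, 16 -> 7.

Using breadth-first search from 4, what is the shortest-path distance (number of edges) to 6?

Level 0: 4
Level 1: 7, 9, 14, 15, 16
Level 2: 1, 3, 5, 6, 8, 12
Level 3: 0, 2, 10, 11, 13
6 first appears at level 2.

2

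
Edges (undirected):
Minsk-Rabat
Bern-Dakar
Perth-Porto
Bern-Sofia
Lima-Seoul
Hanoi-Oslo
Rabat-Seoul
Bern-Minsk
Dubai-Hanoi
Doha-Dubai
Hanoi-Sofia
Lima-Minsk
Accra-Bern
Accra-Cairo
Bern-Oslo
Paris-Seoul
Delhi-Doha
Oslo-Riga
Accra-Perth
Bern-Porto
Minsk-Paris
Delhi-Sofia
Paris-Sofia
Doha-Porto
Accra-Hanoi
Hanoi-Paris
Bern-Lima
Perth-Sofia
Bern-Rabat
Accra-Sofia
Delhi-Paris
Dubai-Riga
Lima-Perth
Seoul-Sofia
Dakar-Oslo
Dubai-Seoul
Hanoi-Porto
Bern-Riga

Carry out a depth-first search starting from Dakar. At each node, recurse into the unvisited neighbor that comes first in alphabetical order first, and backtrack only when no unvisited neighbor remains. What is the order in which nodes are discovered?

Dakar → Bern → Accra → Cairo → Hanoi → Dubai → Doha → Delhi → Paris → Minsk → Lima → Perth → Porto → Sofia → Seoul → Rabat → Riga → Oslo

Visit Dakar
Dakar → Bern
Bern → Accra
Accra → Cairo
Accra → Hanoi
Hanoi → Dubai
Dubai → Doha
Doha → Delhi
Delhi → Paris
Paris → Minsk
Minsk → Lima
Lima → Perth
Perth → Porto
Perth → Sofia
Sofia → Seoul
Seoul → Rabat
Dubai → Riga
Riga → Oslo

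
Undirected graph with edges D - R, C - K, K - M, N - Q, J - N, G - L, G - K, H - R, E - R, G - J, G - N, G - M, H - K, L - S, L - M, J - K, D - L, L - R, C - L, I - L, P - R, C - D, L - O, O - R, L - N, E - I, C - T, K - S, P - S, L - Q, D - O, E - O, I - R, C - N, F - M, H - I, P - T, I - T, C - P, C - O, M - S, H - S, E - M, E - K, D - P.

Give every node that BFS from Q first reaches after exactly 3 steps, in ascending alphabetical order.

E, F, H, K, P, T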